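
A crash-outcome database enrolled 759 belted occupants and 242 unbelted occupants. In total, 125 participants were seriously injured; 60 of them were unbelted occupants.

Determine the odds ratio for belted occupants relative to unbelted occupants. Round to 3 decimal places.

OR = 0.284

belted occupants with the outcome: 125 − 60 = 65
belted occupants without the outcome: 759 − 65 = 694
unbelted occupants without the outcome: 242 − 60 = 182
OR = (65 × 182) / (694 × 60) = 11830/41640 ≈ 0.284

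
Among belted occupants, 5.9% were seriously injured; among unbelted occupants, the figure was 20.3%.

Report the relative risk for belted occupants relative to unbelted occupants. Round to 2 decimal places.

RR = 0.0590 / 0.2030 = 0.29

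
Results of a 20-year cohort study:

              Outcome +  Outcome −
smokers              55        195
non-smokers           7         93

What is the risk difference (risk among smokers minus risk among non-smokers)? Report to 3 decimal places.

0.150

risk, smokers = 55/250 = 0.2200
risk, non-smokers = 7/100 = 0.0700
risk difference = 0.2200 − 0.0700 = 0.150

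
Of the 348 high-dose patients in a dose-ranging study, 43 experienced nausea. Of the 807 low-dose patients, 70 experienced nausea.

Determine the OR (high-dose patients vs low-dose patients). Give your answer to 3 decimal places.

OR = (43 × 737) / (305 × 70) = 31691/21350 ≈ 1.484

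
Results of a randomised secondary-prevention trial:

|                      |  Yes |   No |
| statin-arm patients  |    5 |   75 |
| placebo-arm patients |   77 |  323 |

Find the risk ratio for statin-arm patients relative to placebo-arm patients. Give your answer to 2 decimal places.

RR: 0.32

risk, statin-arm patients = 5/80 = 0.0625
risk, placebo-arm patients = 77/400 = 0.1925
RR = 0.0625 / 0.1925 = 0.32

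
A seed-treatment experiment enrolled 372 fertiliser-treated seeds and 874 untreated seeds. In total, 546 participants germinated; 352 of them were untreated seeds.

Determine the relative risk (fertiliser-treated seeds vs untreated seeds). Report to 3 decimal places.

fertiliser-treated seeds with the outcome: 546 − 352 = 194
fertiliser-treated seeds without the outcome: 372 − 194 = 178
untreated seeds without the outcome: 874 − 352 = 522
risk, fertiliser-treated seeds = 194/372 = 0.5215
risk, untreated seeds = 352/874 = 0.4027
RR = 0.5215 / 0.4027 = 1.295

1.295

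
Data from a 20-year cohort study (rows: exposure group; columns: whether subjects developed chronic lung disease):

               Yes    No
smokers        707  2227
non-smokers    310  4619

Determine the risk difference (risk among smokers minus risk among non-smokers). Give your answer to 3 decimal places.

risk, smokers = 707/2934 = 0.2410
risk, non-smokers = 310/4929 = 0.0629
risk difference = 0.2410 − 0.0629 = 0.178

0.178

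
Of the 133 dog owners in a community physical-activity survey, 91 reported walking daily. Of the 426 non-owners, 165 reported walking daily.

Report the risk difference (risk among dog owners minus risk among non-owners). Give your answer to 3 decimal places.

0.297

risk, dog owners = 91/133 = 0.6842
risk, non-owners = 165/426 = 0.3873
risk difference = 0.6842 − 0.3873 = 0.297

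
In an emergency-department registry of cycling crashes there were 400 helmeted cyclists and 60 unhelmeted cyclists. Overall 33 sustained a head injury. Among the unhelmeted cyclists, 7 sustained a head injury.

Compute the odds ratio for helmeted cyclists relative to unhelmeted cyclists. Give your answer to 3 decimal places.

helmeted cyclists with the outcome: 33 − 7 = 26
helmeted cyclists without the outcome: 400 − 26 = 374
unhelmeted cyclists without the outcome: 60 − 7 = 53
odds, helmeted cyclists = 26/374 = 0.0695
odds, unhelmeted cyclists = 7/53 = 0.1321
OR = 0.0695 / 0.1321 = 0.526

0.526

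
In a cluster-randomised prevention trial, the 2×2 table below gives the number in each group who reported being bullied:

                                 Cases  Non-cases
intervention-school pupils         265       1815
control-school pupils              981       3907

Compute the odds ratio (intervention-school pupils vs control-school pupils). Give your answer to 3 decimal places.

OR ≈ 0.581

odds, intervention-school pupils = 265/1815 = 0.1460
odds, control-school pupils = 981/3907 = 0.2511
OR = 0.1460 / 0.2511 = 0.581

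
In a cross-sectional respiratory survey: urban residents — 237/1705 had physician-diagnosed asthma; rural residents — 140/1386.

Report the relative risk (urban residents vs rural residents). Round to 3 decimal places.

risk, urban residents = 237/1705 = 0.1390
risk, rural residents = 140/1386 = 0.1010
RR = 0.1390 / 0.1010 = 1.376

RR: 1.376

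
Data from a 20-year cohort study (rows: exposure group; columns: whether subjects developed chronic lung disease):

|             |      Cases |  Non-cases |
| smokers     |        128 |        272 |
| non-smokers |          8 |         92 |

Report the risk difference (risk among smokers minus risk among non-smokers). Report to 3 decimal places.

RD = 0.240

risk, smokers = 128/400 = 0.3200
risk, non-smokers = 8/100 = 0.0800
risk difference = 0.3200 − 0.0800 = 0.240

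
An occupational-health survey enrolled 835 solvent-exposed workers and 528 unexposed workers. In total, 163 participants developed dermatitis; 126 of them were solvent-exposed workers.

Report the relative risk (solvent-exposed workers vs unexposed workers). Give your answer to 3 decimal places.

solvent-exposed workers without the outcome: 835 − 126 = 709
unexposed workers with the outcome: 163 − 126 = 37
unexposed workers without the outcome: 528 − 37 = 491
risk, solvent-exposed workers = 126/835 = 0.1509
risk, unexposed workers = 37/528 = 0.0701
RR = 0.1509 / 0.0701 = 2.153

RR: 2.153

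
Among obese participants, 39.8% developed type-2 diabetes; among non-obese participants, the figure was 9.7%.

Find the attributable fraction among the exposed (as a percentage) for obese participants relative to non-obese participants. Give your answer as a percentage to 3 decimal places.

AR% = (0.3980 − 0.0970) / 0.3980 = 0.7563 → 75.628%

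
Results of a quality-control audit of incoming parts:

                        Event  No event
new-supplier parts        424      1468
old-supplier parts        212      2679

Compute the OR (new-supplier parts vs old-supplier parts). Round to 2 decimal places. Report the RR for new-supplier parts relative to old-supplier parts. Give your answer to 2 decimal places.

OR = (424 × 2679) / (1468 × 212) = 1135896/311216 ≈ 3.65
risk, new-supplier parts = 424/1892 = 0.2241
risk, old-supplier parts = 212/2891 = 0.0733
RR = 0.2241 / 0.0733 = 3.06

OR = 3.65; RR = 3.06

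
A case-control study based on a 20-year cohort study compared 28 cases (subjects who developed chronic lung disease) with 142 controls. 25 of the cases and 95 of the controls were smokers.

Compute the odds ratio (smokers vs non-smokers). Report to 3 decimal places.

OR = (25 × 47) / (95 × 3) = 1175/285 ≈ 4.123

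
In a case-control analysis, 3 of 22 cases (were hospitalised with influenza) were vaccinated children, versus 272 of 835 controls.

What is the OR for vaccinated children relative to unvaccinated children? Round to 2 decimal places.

OR = (3 × 563) / (272 × 19) = 1689/5168 ≈ 0.33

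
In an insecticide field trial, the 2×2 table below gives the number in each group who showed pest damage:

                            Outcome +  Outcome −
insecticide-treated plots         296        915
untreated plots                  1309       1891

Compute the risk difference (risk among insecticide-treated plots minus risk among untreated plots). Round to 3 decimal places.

RD ≈ -0.165

risk, insecticide-treated plots = 296/1211 = 0.2444
risk, untreated plots = 1309/3200 = 0.4091
risk difference = 0.2444 − 0.4091 = -0.165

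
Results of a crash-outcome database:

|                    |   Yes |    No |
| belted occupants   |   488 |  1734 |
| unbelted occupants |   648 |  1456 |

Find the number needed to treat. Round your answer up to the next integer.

NNT = 12

risk, belted occupants = 488/2222 = 0.219622
risk, unbelted occupants = 648/2104 = 0.307985
absolute risk difference = 0.088363
1 / 0.088363 = 11.317 → round up → 12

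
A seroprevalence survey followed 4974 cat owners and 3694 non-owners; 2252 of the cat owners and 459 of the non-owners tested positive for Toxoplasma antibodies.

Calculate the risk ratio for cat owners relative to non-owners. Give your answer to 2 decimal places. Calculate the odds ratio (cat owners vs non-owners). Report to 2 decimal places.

RR = 3.64; OR = 5.83

risk, cat owners = 2252/4974 = 0.4528
risk, non-owners = 459/3694 = 0.1243
RR = 0.4528 / 0.1243 = 3.64
OR = (2252 × 3235) / (2722 × 459) = 7285220/1249398 ≈ 5.83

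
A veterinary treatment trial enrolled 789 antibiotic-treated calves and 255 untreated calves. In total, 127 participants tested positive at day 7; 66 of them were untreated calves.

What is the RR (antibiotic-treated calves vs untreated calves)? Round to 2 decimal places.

antibiotic-treated calves with the outcome: 127 − 66 = 61
antibiotic-treated calves without the outcome: 789 − 61 = 728
untreated calves without the outcome: 255 − 66 = 189
risk, antibiotic-treated calves = 61/789 = 0.0773
risk, untreated calves = 66/255 = 0.2588
RR = 0.0773 / 0.2588 = 0.30

RR ≈ 0.30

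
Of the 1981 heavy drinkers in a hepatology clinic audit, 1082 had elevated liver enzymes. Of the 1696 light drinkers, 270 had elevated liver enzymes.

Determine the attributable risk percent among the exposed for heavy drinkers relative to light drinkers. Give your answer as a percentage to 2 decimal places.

AR% = 70.85%

risk, heavy drinkers = 1082/1981 = 0.5462
risk, light drinkers = 270/1696 = 0.1592
AR% = (0.5462 − 0.1592) / 0.5462 = 0.7085 → 70.85%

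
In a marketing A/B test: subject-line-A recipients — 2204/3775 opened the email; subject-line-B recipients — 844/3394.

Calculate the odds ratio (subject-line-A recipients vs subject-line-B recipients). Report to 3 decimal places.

OR = (2204 × 2550) / (1571 × 844) = 5620200/1325924 ≈ 4.239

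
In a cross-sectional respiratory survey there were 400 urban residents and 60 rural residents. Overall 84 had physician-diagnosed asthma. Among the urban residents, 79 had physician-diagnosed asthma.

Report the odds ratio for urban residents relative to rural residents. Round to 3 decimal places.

urban residents without the outcome: 400 − 79 = 321
rural residents with the outcome: 84 − 79 = 5
rural residents without the outcome: 60 − 5 = 55
OR = (79 × 55) / (321 × 5) = 4345/1605 ≈ 2.707

OR = 2.707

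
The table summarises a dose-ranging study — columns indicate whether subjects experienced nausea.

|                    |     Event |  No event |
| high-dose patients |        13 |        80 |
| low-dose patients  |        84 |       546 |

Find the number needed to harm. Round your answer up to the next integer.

risk, high-dose patients = 13/93 = 0.139785
risk, low-dose patients = 84/630 = 0.133333
absolute risk difference = 0.006452
1 / 0.006452 = 154.991 → round up → 155

155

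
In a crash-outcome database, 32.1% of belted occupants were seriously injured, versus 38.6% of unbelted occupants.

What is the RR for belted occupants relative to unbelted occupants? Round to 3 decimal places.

RR = 0.3210 / 0.3860 = 0.832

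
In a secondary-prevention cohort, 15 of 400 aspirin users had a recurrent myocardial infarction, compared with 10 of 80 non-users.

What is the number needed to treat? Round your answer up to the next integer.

NNT: 12

risk, aspirin users = 15/400 = 0.037500
risk, non-users = 10/80 = 0.125000
absolute risk difference = 0.087500
1 / 0.087500 = 11.429 → round up → 12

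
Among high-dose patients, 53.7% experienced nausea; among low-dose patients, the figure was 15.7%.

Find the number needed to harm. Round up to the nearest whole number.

3

absolute risk difference = 0.380000
1 / 0.380000 = 2.632 → round up → 3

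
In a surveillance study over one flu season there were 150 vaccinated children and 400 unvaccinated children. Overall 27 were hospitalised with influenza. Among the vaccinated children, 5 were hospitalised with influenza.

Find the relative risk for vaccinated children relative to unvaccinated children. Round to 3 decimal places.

vaccinated children without the outcome: 150 − 5 = 145
unvaccinated children with the outcome: 27 − 5 = 22
unvaccinated children without the outcome: 400 − 22 = 378
risk, vaccinated children = 5/150 = 0.03333
risk, unvaccinated children = 22/400 = 0.05500
RR = 0.03333 / 0.05500 = 0.606

0.606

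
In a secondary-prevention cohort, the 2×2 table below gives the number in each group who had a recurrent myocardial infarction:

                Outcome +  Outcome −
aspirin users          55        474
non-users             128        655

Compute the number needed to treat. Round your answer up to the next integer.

NNT = 17

risk, aspirin users = 55/529 = 0.103970
risk, non-users = 128/783 = 0.163474
absolute risk difference = 0.059504
1 / 0.059504 = 16.806 → round up → 17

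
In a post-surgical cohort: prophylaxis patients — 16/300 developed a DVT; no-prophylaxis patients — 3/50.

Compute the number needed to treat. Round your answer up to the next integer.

150

risk, prophylaxis patients = 16/300 = 0.053333
risk, no-prophylaxis patients = 3/50 = 0.060000
absolute risk difference = 0.006667
1 / 0.006667 = 149.993 → round up → 150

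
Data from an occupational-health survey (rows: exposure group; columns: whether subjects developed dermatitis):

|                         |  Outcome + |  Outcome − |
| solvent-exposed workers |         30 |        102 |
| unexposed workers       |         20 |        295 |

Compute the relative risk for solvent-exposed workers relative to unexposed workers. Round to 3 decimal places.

risk, solvent-exposed workers = 30/132 = 0.2273
risk, unexposed workers = 20/315 = 0.0635
RR = 0.2273 / 0.0635 = 3.580

RR: 3.580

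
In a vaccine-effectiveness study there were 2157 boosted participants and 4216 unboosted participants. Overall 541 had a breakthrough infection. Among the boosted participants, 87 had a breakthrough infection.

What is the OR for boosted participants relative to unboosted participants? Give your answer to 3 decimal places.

boosted participants without the outcome: 2157 − 87 = 2070
unboosted participants with the outcome: 541 − 87 = 454
unboosted participants without the outcome: 4216 − 454 = 3762
OR = (87 × 3762) / (2070 × 454) = 327294/939780 ≈ 0.348

OR: 0.348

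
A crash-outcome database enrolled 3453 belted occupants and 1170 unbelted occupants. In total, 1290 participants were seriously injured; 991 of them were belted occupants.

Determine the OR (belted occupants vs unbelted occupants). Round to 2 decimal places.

1.17

belted occupants without the outcome: 3453 − 991 = 2462
unbelted occupants with the outcome: 1290 − 991 = 299
unbelted occupants without the outcome: 1170 − 299 = 871
odds, belted occupants = 991/2462 = 0.4025
odds, unbelted occupants = 299/871 = 0.3433
OR = 0.4025 / 0.3433 = 1.17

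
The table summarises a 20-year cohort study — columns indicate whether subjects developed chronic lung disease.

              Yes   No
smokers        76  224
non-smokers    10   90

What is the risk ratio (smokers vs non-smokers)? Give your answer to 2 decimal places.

RR ≈ 2.53

risk, smokers = 76/300 = 0.2533
risk, non-smokers = 10/100 = 0.1000
RR = 0.2533 / 0.1000 = 2.53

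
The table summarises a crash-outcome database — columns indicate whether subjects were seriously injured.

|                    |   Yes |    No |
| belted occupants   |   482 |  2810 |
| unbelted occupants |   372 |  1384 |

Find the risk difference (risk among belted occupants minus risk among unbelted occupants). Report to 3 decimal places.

RD: -0.065

risk, belted occupants = 482/3292 = 0.1464
risk, unbelted occupants = 372/1756 = 0.2118
risk difference = 0.1464 − 0.2118 = -0.065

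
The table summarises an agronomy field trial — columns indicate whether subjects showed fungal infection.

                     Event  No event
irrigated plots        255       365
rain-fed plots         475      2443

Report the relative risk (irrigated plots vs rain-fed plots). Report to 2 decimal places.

RR = 2.53

risk, irrigated plots = 255/620 = 0.4113
risk, rain-fed plots = 475/2918 = 0.1628
RR = 0.4113 / 0.1628 = 2.53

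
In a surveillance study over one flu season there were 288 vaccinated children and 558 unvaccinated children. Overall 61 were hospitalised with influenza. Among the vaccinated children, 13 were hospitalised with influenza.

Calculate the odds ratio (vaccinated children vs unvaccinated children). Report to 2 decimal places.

vaccinated children without the outcome: 288 − 13 = 275
unvaccinated children with the outcome: 61 − 13 = 48
unvaccinated children without the outcome: 558 − 48 = 510
OR = (13 × 510) / (275 × 48) = 6630/13200 ≈ 0.50

0.50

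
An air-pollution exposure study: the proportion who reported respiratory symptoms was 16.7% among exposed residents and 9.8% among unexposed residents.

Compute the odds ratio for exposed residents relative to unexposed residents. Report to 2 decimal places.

OR = 1.85

odds, exposed residents = 0.1670/0.8330 = 0.2005
odds, unexposed residents = 0.0980/0.9020 = 0.1086
OR = 0.2005 / 0.1086 = 1.85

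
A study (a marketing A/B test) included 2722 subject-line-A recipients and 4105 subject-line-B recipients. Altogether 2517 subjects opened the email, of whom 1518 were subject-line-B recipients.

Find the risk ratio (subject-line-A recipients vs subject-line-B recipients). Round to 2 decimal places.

subject-line-A recipients with the outcome: 2517 − 1518 = 999
subject-line-A recipients without the outcome: 2722 − 999 = 1723
subject-line-B recipients without the outcome: 4105 − 1518 = 2587
risk, subject-line-A recipients = 999/2722 = 0.3670
risk, subject-line-B recipients = 1518/4105 = 0.3698
RR = 0.3670 / 0.3698 = 0.99

RR: 0.99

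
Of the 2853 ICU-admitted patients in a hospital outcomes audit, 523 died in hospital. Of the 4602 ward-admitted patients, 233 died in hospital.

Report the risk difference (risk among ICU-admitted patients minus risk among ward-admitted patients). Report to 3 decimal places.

risk, ICU-admitted patients = 523/2853 = 0.1833
risk, ward-admitted patients = 233/4602 = 0.0506
risk difference = 0.1833 − 0.0506 = 0.133

RD = 0.133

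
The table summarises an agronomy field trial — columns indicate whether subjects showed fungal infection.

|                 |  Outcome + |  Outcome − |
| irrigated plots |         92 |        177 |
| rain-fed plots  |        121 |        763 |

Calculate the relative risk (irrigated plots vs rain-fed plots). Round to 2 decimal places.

RR: 2.50

risk, irrigated plots = 92/269 = 0.3420
risk, rain-fed plots = 121/884 = 0.1369
RR = 0.3420 / 0.1369 = 2.50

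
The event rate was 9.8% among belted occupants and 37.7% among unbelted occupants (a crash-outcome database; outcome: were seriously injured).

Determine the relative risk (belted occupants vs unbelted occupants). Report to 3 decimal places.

RR = 0.0980 / 0.3770 = 0.260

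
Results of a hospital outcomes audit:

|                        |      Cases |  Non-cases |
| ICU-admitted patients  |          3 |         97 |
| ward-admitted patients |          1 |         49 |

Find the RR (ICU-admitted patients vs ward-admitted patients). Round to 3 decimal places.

1.500

risk, ICU-admitted patients = 3/100 = 0.03000
risk, ward-admitted patients = 1/50 = 0.02000
RR = 0.03000 / 0.02000 = 1.500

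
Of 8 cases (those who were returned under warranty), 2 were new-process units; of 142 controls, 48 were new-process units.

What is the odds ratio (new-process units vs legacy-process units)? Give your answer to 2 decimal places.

OR = (2 × 94) / (48 × 6) = 188/288 ≈ 0.65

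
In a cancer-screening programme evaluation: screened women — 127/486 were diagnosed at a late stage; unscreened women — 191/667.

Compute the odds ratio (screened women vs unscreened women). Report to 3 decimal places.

odds, screened women = 127/359 = 0.3538
odds, unscreened women = 191/476 = 0.4013
OR = 0.3538 / 0.4013 = 0.882

OR = 0.882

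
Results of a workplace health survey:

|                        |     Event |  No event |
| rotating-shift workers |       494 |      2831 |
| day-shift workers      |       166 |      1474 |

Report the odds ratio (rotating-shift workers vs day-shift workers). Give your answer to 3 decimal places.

OR = (494 × 1474) / (2831 × 166) = 728156/469946 ≈ 1.549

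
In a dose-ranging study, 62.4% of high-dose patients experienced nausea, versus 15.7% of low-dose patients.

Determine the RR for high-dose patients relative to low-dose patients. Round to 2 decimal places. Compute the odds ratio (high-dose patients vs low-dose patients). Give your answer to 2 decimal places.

RR = 3.97; OR = 8.91

RR = 0.6240 / 0.1570 = 3.97
odds, high-dose patients = 0.6240/0.3760 = 1.6596
odds, low-dose patients = 0.1570/0.8430 = 0.1862
OR = 1.6596 / 0.1862 = 8.91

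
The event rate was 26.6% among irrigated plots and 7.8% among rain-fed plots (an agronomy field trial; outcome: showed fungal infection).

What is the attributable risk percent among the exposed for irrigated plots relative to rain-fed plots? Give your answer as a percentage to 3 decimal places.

AR% = (0.2660 − 0.0780) / 0.2660 = 0.7068 → 70.677%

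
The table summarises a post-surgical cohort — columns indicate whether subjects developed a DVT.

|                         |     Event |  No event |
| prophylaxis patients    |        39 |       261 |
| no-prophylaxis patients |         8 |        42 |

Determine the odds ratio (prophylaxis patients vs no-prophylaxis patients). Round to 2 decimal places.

odds, prophylaxis patients = 39/261 = 0.1494
odds, no-prophylaxis patients = 8/42 = 0.1905
OR = 0.1494 / 0.1905 = 0.78

0.78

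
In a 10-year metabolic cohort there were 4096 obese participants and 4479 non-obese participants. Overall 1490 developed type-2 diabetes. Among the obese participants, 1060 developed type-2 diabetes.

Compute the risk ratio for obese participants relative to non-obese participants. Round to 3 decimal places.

obese participants without the outcome: 4096 − 1060 = 3036
non-obese participants with the outcome: 1490 − 1060 = 430
non-obese participants without the outcome: 4479 − 430 = 4049
risk, obese participants = 1060/4096 = 0.2588
risk, non-obese participants = 430/4479 = 0.0960
RR = 0.2588 / 0.0960 = 2.696

RR ≈ 2.696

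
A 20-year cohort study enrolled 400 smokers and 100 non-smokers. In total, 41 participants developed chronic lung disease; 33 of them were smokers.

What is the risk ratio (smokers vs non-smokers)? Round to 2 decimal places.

smokers without the outcome: 400 − 33 = 367
non-smokers with the outcome: 41 − 33 = 8
non-smokers without the outcome: 100 − 8 = 92
risk, smokers = 33/400 = 0.0825
risk, non-smokers = 8/100 = 0.0800
RR = 0.0825 / 0.0800 = 1.03

RR = 1.03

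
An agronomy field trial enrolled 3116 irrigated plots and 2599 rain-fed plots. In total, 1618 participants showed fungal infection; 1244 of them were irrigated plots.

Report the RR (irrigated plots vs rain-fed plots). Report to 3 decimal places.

irrigated plots without the outcome: 3116 − 1244 = 1872
rain-fed plots with the outcome: 1618 − 1244 = 374
rain-fed plots without the outcome: 2599 − 374 = 2225
risk, irrigated plots = 1244/3116 = 0.3992
risk, rain-fed plots = 374/2599 = 0.1439
RR = 0.3992 / 0.1439 = 2.774

RR ≈ 2.774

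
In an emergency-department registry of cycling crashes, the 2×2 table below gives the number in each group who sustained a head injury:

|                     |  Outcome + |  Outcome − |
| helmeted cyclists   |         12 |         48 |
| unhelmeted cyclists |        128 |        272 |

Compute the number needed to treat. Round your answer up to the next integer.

risk, helmeted cyclists = 12/60 = 0.200000
risk, unhelmeted cyclists = 128/400 = 0.320000
absolute risk difference = 0.120000
1 / 0.120000 = 8.333 → round up → 9

9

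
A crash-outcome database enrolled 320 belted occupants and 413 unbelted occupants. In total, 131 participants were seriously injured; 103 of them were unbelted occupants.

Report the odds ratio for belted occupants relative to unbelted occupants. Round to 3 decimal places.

belted occupants with the outcome: 131 − 103 = 28
belted occupants without the outcome: 320 − 28 = 292
unbelted occupants without the outcome: 413 − 103 = 310
OR = (28 × 310) / (292 × 103) = 8680/30076 ≈ 0.289

OR: 0.289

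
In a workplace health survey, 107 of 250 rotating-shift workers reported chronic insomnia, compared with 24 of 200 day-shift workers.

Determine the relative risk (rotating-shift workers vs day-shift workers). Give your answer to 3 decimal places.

risk, rotating-shift workers = 107/250 = 0.4280
risk, day-shift workers = 24/200 = 0.1200
RR = 0.4280 / 0.1200 = 3.567

3.567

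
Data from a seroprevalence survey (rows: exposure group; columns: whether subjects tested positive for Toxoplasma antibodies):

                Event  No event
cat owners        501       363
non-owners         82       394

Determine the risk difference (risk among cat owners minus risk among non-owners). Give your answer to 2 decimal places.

risk, cat owners = 501/864 = 0.5799
risk, non-owners = 82/476 = 0.1723
risk difference = 0.5799 − 0.1723 = 0.41

RD = 0.41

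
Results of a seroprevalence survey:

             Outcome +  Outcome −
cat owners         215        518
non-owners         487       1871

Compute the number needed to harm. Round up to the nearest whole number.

risk, cat owners = 215/733 = 0.293315
risk, non-owners = 487/2358 = 0.206531
absolute risk difference = 0.086784
1 / 0.086784 = 11.523 → round up → 12

NNH: 12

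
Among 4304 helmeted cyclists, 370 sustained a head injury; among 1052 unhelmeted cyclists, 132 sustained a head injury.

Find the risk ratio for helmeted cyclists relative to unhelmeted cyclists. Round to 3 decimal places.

RR ≈ 0.685

risk, helmeted cyclists = 370/4304 = 0.0860
risk, unhelmeted cyclists = 132/1052 = 0.1255
RR = 0.0860 / 0.1255 = 0.685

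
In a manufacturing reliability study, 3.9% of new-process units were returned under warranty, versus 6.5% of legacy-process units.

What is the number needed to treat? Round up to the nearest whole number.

absolute risk difference = 0.026000
1 / 0.026000 = 38.462 → round up → 39

39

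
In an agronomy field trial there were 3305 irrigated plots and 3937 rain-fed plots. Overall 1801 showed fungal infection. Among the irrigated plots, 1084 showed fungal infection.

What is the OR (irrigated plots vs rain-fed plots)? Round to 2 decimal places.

OR ≈ 2.19

irrigated plots without the outcome: 3305 − 1084 = 2221
rain-fed plots with the outcome: 1801 − 1084 = 717
rain-fed plots without the outcome: 3937 − 717 = 3220
odds, irrigated plots = 1084/2221 = 0.4881
odds, rain-fed plots = 717/3220 = 0.2227
OR = 0.4881 / 0.2227 = 2.19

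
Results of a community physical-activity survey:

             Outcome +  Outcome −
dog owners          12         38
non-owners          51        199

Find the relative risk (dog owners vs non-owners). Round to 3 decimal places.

1.176

risk, dog owners = 12/50 = 0.2400
risk, non-owners = 51/250 = 0.2040
RR = 0.2400 / 0.2040 = 1.176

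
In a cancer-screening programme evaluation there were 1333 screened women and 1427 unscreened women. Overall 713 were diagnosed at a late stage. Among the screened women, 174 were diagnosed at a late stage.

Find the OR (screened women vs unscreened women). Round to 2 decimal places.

OR: 0.25

screened women without the outcome: 1333 − 174 = 1159
unscreened women with the outcome: 713 − 174 = 539
unscreened women without the outcome: 1427 − 539 = 888
OR = (174 × 888) / (1159 × 539) = 154512/624701 ≈ 0.25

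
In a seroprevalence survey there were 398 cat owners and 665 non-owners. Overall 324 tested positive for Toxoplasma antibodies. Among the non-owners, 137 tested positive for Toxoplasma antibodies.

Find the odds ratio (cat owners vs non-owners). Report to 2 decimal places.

cat owners with the outcome: 324 − 137 = 187
cat owners without the outcome: 398 − 187 = 211
non-owners without the outcome: 665 − 137 = 528
OR = (187 × 528) / (211 × 137) = 98736/28907 ≈ 3.42

OR ≈ 3.42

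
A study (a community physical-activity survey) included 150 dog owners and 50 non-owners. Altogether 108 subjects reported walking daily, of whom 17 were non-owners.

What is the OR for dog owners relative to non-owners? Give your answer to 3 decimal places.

2.994

dog owners with the outcome: 108 − 17 = 91
dog owners without the outcome: 150 − 91 = 59
non-owners without the outcome: 50 − 17 = 33
odds, dog owners = 91/59 = 1.5424
odds, non-owners = 17/33 = 0.5152
OR = 1.5424 / 0.5152 = 2.994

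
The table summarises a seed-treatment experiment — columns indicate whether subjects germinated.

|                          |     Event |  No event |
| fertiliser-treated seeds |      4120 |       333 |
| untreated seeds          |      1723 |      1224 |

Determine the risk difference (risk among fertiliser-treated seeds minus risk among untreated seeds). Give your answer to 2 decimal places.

risk, fertiliser-treated seeds = 4120/4453 = 0.9252
risk, untreated seeds = 1723/2947 = 0.5847
risk difference = 0.9252 − 0.5847 = 0.34

RD: 0.34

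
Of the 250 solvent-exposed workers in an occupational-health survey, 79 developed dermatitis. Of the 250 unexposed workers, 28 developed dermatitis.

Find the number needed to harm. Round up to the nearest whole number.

risk, solvent-exposed workers = 79/250 = 0.316000
risk, unexposed workers = 28/250 = 0.112000
absolute risk difference = 0.204000
1 / 0.204000 = 4.902 → round up → 5

5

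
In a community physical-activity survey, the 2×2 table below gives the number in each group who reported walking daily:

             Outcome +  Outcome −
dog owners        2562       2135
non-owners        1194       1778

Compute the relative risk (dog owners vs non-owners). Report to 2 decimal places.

RR: 1.36

risk, dog owners = 2562/4697 = 0.5455
risk, non-owners = 1194/2972 = 0.4017
RR = 0.5455 / 0.4017 = 1.36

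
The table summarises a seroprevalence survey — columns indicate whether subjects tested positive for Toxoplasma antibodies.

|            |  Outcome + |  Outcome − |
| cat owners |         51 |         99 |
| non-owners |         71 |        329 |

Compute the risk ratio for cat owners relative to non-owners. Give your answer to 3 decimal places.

risk, cat owners = 51/150 = 0.3400
risk, non-owners = 71/400 = 0.1775
RR = 0.3400 / 0.1775 = 1.915

1.915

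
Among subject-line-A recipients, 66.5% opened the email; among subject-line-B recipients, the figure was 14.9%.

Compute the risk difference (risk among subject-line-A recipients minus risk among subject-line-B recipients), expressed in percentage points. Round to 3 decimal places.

risk difference = 0.6650 − 0.1490 = 0.5160 → 51.600 percentage points

51.600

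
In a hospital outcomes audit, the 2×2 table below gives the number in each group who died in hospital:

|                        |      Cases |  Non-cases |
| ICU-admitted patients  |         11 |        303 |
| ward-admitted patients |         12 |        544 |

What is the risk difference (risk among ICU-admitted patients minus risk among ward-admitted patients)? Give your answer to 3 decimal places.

0.013

risk, ICU-admitted patients = 11/314 = 0.03503
risk, ward-admitted patients = 12/556 = 0.02158
risk difference = 0.03503 − 0.02158 = 0.013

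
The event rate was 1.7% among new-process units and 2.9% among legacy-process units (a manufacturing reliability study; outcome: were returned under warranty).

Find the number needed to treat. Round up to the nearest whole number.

absolute risk difference = 0.012000
1 / 0.012000 = 83.333 → round up → 84

NNT: 84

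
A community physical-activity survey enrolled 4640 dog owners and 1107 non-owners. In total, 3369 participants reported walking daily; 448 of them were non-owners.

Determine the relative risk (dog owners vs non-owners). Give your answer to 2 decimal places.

dog owners with the outcome: 3369 − 448 = 2921
dog owners without the outcome: 4640 − 2921 = 1719
non-owners without the outcome: 1107 − 448 = 659
risk, dog owners = 2921/4640 = 0.6295
risk, non-owners = 448/1107 = 0.4047
RR = 0.6295 / 0.4047 = 1.56

1.56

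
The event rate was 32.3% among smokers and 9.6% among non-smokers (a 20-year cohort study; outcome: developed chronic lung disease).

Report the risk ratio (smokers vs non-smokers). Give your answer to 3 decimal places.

RR = 0.3230 / 0.0960 = 3.365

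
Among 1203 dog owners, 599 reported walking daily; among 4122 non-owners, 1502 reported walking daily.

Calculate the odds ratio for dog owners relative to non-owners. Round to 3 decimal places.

OR = (599 × 2620) / (604 × 1502) = 1569380/907208 ≈ 1.730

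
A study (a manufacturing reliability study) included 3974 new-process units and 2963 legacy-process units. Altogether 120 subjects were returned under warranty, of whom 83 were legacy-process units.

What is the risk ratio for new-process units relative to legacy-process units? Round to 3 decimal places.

new-process units with the outcome: 120 − 83 = 37
new-process units without the outcome: 3974 − 37 = 3937
legacy-process units without the outcome: 2963 − 83 = 2880
risk, new-process units = 37/3974 = 0.00931
risk, legacy-process units = 83/2963 = 0.02801
RR = 0.00931 / 0.02801 = 0.332

0.332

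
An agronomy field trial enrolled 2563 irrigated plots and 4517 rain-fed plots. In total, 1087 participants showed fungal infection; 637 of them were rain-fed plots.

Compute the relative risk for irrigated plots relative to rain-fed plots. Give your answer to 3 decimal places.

irrigated plots with the outcome: 1087 − 637 = 450
irrigated plots without the outcome: 2563 − 450 = 2113
rain-fed plots without the outcome: 4517 − 637 = 3880
risk, irrigated plots = 450/2563 = 0.1756
risk, rain-fed plots = 637/4517 = 0.1410
RR = 0.1756 / 0.1410 = 1.245

RR ≈ 1.245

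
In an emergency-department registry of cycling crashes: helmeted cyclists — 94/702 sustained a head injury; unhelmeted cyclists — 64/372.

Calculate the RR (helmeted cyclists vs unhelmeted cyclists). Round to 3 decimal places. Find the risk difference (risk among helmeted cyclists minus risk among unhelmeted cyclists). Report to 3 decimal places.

risk, helmeted cyclists = 94/702 = 0.1339
risk, unhelmeted cyclists = 64/372 = 0.1720
RR = 0.1339 / 0.1720 = 0.778
risk difference = 0.1339 − 0.1720 = -0.038

RR = 0.778; RD = -0.038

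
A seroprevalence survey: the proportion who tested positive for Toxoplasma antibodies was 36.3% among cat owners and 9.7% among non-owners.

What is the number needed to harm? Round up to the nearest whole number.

absolute risk difference = 0.266000
1 / 0.266000 = 3.759 → round up → 4

4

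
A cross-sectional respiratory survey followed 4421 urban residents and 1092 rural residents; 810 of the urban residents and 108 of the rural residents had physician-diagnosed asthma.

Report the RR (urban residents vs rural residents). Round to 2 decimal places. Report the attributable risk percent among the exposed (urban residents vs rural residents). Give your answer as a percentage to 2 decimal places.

RR = 1.85; AR% = 46.02%

risk, urban residents = 810/4421 = 0.1832
risk, rural residents = 108/1092 = 0.0989
RR = 0.1832 / 0.0989 = 1.85
AR% = (0.1832 − 0.0989) / 0.1832 = 0.4602 → 46.02%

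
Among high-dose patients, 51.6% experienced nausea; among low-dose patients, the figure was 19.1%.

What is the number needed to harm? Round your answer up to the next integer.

4

absolute risk difference = 0.325000
1 / 0.325000 = 3.077 → round up → 4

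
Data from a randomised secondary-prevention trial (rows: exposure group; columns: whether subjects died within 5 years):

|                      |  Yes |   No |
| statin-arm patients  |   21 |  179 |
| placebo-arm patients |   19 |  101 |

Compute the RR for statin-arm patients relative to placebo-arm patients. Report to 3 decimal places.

RR = 0.663

risk, statin-arm patients = 21/200 = 0.1050
risk, placebo-arm patients = 19/120 = 0.1583
RR = 0.1050 / 0.1583 = 0.663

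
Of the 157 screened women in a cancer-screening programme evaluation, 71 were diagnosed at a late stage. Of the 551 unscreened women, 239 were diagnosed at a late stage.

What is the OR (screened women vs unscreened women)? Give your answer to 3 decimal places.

OR = (71 × 312) / (86 × 239) = 22152/20554 ≈ 1.078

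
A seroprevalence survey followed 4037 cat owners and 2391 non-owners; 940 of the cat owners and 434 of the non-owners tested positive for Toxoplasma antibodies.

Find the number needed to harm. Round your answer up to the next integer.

risk, cat owners = 940/4037 = 0.232846
risk, non-owners = 434/2391 = 0.181514
absolute risk difference = 0.051332
1 / 0.051332 = 19.481 → round up → 20

20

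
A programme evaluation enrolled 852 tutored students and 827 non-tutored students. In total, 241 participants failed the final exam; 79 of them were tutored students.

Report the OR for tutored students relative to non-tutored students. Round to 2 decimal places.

tutored students without the outcome: 852 − 79 = 773
non-tutored students with the outcome: 241 − 79 = 162
non-tutored students without the outcome: 827 − 162 = 665
odds, tutored students = 79/773 = 0.1022
odds, non-tutored students = 162/665 = 0.2436
OR = 0.1022 / 0.2436 = 0.42

0.42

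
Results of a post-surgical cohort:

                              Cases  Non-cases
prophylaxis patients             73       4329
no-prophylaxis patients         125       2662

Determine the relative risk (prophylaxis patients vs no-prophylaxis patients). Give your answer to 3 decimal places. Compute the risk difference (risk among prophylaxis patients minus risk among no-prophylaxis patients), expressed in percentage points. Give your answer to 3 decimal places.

RR = 0.370; RD = -2.827

risk, prophylaxis patients = 73/4402 = 0.01658
risk, no-prophylaxis patients = 125/2787 = 0.04485
RR = 0.01658 / 0.04485 = 0.370
risk difference = 0.01658 − 0.04485 = -0.02827 → -2.827 percentage points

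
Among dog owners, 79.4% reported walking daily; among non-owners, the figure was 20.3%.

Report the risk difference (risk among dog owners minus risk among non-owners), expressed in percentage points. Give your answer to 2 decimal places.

RD ≈ 59.10

risk difference = 0.7940 − 0.2030 = 0.5910 → 59.10 percentage points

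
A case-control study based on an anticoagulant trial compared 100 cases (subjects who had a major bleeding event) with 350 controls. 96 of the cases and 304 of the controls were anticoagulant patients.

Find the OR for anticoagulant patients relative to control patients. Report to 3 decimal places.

OR = (96 × 46) / (304 × 4) = 4416/1216 ≈ 3.632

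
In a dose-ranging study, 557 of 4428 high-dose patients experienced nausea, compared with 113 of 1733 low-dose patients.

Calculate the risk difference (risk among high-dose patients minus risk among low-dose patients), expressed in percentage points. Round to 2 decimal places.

risk, high-dose patients = 557/4428 = 0.1258
risk, low-dose patients = 113/1733 = 0.0652
risk difference = 0.1258 − 0.0652 = 0.0606 → 6.06 percentage points

RD = 6.06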